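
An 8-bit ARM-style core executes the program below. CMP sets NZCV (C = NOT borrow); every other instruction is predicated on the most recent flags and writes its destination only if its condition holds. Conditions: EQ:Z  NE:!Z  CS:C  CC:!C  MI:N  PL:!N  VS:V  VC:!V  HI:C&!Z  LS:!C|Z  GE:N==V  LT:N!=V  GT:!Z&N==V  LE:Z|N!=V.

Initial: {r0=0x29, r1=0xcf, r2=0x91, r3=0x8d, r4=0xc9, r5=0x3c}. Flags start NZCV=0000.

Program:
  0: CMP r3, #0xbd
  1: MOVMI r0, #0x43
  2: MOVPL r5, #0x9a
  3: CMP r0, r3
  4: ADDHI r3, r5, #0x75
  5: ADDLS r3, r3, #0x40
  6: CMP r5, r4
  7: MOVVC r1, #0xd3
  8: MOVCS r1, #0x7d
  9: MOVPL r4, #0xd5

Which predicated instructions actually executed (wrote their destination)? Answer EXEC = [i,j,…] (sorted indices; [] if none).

EXEC = [1,5,7,9]

[0] flags=1000 → (cmp)
[1] flags=1000 MI?T → r0=0x43
[2] flags=1000 PL?F → skip
[3] flags=1001 → (cmp)
[4] flags=1001 HI?F → skip
[5] flags=1001 LS?T → r3=0xcd
[6] flags=0000 → (cmp)
[7] flags=0000 VC?T → r1=0xd3
[8] flags=0000 CS?F → skip
[9] flags=0000 PL?T → r4=0xd5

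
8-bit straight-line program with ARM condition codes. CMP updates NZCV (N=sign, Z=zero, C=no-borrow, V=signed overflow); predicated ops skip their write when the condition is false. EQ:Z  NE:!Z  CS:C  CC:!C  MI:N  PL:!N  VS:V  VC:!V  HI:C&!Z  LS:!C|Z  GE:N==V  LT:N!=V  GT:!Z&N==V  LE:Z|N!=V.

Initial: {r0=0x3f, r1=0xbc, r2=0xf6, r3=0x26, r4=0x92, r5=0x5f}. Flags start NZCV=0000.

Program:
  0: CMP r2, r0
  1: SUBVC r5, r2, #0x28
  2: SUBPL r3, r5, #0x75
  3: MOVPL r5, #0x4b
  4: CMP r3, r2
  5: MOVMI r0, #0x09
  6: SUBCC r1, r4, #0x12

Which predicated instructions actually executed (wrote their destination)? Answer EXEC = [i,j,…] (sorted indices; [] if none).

0: ✓ CMP  NZCV=1010
1: ✓ SUBVC  r5←0xce
2: · SUBPL
3: · MOVPL
4: ✓ CMP  NZCV=0000
5: · MOVMI
6: ✓ SUBCC  r1←0x80

EXEC = [1,6]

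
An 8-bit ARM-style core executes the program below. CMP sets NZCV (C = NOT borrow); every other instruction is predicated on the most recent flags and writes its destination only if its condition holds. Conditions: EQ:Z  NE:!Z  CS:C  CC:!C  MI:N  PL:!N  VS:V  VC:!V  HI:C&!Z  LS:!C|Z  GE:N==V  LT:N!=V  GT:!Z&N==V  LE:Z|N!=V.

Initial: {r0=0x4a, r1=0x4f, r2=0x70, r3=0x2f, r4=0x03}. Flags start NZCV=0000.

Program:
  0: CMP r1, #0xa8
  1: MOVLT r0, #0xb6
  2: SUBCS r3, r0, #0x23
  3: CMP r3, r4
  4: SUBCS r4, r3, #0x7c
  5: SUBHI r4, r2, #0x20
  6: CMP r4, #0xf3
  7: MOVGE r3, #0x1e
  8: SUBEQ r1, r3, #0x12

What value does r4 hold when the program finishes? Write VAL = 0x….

VAL = 0x50

0: ✓ CMP  NZCV=1001
1: · MOVLT
2: · SUBCS
3: ✓ CMP  NZCV=0010
4: ✓ SUBCS  r4←0xb3
5: ✓ SUBHI  r4←0x50
6: ✓ CMP  NZCV=0000
7: ✓ MOVGE  r3←0x1e
8: · SUBEQ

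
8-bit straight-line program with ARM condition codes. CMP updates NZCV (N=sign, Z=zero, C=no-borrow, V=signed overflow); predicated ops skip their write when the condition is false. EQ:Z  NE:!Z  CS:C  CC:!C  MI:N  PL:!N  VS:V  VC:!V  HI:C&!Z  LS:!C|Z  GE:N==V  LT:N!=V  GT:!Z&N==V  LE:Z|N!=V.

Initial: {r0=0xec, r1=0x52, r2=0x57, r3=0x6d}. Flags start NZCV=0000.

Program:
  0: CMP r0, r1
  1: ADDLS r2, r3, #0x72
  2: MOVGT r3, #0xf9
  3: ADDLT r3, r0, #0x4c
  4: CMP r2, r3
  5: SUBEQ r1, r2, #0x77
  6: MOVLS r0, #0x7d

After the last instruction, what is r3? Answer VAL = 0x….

0: ✓ CMP  NZCV=1010
1: · ADDLS
2: · MOVGT
3: ✓ ADDLT  r3←0x38
4: ✓ CMP  NZCV=0010
5: · SUBEQ
6: · MOVLS

VAL = 0x38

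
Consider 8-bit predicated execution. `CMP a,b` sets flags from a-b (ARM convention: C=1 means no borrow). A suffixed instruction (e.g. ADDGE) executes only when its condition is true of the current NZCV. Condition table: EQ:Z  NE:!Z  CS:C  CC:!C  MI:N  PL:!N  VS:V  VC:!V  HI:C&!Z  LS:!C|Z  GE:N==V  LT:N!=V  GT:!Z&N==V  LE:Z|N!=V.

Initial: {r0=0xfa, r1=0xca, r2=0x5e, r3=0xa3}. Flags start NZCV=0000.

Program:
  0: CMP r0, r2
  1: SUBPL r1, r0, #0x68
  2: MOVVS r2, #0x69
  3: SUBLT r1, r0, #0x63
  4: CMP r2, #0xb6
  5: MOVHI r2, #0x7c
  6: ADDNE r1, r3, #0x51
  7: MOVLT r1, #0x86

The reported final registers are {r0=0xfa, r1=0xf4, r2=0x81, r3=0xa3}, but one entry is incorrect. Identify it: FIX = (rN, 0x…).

FIX = (r2, 0x5e)

0: ✓ CMP  NZCV=1010
1: · SUBPL
2: · MOVVS
3: ✓ SUBLT  r1←0x97
4: ✓ CMP  NZCV=1001
5: · MOVHI
6: ✓ ADDNE  r1←0xf4
7: · MOVLT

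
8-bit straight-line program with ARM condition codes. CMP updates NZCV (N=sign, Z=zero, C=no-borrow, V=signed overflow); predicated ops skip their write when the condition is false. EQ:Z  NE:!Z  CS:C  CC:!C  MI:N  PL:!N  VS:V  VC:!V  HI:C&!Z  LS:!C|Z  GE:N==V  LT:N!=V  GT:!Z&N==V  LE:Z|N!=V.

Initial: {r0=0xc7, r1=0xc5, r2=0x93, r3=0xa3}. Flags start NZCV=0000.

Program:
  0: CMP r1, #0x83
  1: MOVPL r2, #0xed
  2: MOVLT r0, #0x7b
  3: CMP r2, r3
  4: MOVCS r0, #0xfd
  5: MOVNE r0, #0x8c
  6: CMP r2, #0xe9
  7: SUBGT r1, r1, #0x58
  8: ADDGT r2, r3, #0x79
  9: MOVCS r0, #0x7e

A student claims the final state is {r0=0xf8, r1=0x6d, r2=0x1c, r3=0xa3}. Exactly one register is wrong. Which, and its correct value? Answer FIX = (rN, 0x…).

FIX = (r0, 0x7e)

0: ✓ CMP  NZCV=0010
1: ✓ MOVPL  r2←0xed
2: · MOVLT
3: ✓ CMP  NZCV=0010
4: ✓ MOVCS  r0←0xfd
5: ✓ MOVNE  r0←0x8c
6: ✓ CMP  NZCV=0010
7: ✓ SUBGT  r1←0x6d
8: ✓ ADDGT  r2←0x1c
9: ✓ MOVCS  r0←0x7e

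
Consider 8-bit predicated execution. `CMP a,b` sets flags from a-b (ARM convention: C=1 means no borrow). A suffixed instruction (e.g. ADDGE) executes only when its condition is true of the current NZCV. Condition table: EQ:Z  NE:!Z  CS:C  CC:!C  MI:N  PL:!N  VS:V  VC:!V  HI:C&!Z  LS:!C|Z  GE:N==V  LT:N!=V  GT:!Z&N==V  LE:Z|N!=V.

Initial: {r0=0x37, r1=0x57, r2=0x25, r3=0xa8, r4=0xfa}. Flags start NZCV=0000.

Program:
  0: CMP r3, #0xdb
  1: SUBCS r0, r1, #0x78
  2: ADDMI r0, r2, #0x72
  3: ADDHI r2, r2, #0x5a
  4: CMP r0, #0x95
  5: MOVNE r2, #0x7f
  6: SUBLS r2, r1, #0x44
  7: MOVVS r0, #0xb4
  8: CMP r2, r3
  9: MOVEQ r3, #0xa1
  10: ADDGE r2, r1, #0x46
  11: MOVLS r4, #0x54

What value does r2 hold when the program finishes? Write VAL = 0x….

VAL = 0x9d

0: ✓ CMP  NZCV=1000
1: · SUBCS
2: ✓ ADDMI  r0←0x97
3: · ADDHI
4: ✓ CMP  NZCV=0010
5: ✓ MOVNE  r2←0x7f
6: · SUBLS
7: · MOVVS
8: ✓ CMP  NZCV=1001
9: · MOVEQ
10: ✓ ADDGE  r2←0x9d
11: ✓ MOVLS  r4←0x54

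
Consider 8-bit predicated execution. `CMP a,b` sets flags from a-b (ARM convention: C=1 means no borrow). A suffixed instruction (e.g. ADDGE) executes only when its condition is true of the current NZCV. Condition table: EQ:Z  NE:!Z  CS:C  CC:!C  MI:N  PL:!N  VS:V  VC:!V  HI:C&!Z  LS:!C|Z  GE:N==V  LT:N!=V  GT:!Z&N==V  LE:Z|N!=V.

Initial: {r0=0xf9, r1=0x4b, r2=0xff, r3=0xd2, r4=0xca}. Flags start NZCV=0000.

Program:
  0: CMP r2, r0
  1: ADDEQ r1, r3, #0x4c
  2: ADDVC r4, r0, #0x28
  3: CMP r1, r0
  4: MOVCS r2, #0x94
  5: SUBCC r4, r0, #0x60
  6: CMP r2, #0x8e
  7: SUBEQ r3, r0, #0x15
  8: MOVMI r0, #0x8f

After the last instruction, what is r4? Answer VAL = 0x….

VAL = 0x99

0: ✓ CMP  NZCV=0010
1: · ADDEQ
2: ✓ ADDVC  r4←0x21
3: ✓ CMP  NZCV=0000
4: · MOVCS
5: ✓ SUBCC  r4←0x99
6: ✓ CMP  NZCV=0010
7: · SUBEQ
8: · MOVMI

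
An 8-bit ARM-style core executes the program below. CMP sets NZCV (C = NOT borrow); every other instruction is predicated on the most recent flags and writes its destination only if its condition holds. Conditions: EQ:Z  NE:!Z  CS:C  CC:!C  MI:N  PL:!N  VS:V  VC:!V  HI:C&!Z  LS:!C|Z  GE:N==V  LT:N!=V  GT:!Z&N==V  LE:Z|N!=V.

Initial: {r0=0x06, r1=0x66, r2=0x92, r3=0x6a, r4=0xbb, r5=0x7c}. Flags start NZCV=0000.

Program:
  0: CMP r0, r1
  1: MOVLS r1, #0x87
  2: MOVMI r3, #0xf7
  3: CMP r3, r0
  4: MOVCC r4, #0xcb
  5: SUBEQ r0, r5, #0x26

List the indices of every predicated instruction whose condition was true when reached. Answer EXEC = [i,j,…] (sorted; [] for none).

[0] flags=1000 → (cmp)
[1] flags=1000 LS?T → r1=0x87
[2] flags=1000 MI?T → r3=0xf7
[3] flags=1010 → (cmp)
[4] flags=1010 CC?F → skip
[5] flags=1010 EQ?F → skip

EXEC = [1,2]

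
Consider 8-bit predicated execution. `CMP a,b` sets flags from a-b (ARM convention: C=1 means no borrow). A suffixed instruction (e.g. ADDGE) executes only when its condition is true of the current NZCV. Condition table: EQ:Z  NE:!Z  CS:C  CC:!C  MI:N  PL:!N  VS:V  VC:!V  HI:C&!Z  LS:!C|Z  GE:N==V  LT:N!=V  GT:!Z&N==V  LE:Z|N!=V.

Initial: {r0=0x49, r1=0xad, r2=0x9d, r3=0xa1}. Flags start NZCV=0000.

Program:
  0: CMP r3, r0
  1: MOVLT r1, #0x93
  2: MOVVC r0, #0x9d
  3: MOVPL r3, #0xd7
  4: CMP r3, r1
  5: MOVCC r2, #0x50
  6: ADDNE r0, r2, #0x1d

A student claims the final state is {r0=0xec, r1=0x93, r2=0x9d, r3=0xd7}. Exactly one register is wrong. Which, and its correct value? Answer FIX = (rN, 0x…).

FIX = (r0, 0xba)

[0] flags=0011 → (cmp)
[1] flags=0011 LT?T → r1=0x93
[2] flags=0011 VC?F → skip
[3] flags=0011 PL?T → r3=0xd7
[4] flags=0010 → (cmp)
[5] flags=0010 CC?F → skip
[6] flags=0010 NE?T → r0=0xba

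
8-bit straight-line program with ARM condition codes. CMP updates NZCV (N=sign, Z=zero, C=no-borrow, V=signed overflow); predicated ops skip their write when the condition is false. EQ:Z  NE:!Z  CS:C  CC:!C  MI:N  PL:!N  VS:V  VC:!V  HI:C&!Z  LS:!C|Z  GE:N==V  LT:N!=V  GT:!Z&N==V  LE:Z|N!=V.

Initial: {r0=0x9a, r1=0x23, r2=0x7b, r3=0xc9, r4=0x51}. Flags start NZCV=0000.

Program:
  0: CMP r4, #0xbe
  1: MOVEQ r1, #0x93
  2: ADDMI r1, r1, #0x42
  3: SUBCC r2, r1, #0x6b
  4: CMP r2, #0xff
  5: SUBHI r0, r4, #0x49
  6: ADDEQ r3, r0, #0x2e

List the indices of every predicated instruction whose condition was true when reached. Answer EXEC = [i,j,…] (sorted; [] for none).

EXEC = [2,3]

0: ✓ CMP  NZCV=1001
1: · MOVEQ
2: ✓ ADDMI  r1←0x65
3: ✓ SUBCC  r2←0xfa
4: ✓ CMP  NZCV=1000
5: · SUBHI
6: · ADDEQ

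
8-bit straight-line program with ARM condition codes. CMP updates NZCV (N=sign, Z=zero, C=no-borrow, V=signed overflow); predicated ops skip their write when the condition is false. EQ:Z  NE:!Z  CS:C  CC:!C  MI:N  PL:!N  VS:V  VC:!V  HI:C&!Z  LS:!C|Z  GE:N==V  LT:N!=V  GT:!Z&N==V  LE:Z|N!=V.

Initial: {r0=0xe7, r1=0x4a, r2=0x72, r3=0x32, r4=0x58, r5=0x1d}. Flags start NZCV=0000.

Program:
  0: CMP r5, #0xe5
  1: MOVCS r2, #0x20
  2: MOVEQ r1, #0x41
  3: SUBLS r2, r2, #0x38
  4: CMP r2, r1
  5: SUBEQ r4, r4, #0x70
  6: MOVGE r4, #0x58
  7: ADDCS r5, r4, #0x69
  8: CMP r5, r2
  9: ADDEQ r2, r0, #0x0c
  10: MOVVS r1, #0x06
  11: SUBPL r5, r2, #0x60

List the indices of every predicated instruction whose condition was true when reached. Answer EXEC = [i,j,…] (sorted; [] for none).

[0] flags=0000 → (cmp)
[1] flags=0000 CS?F → skip
[2] flags=0000 EQ?F → skip
[3] flags=0000 LS?T → r2=0x3a
[4] flags=1000 → (cmp)
[5] flags=1000 EQ?F → skip
[6] flags=1000 GE?F → skip
[7] flags=1000 CS?F → skip
[8] flags=1000 → (cmp)
[9] flags=1000 EQ?F → skip
[10] flags=1000 VS?F → skip
[11] flags=1000 PL?F → skip

EXEC = [3]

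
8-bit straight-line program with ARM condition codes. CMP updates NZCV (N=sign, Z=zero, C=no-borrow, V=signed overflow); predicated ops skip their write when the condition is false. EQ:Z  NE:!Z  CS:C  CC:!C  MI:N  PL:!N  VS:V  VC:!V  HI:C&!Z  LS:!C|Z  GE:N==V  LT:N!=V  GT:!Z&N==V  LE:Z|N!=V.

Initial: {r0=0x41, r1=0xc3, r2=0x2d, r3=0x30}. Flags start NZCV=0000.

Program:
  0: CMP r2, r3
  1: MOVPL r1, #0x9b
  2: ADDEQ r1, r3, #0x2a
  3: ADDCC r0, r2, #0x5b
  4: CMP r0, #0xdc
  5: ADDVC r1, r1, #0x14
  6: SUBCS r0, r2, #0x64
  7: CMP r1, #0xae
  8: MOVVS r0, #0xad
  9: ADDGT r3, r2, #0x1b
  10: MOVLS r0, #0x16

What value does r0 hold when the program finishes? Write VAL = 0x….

VAL = 0x88

0: ✓ CMP  NZCV=1000
1: · MOVPL
2: · ADDEQ
3: ✓ ADDCC  r0←0x88
4: ✓ CMP  NZCV=1000
5: ✓ ADDVC  r1←0xd7
6: · SUBCS
7: ✓ CMP  NZCV=0010
8: · MOVVS
9: ✓ ADDGT  r3←0x48
10: · MOVLS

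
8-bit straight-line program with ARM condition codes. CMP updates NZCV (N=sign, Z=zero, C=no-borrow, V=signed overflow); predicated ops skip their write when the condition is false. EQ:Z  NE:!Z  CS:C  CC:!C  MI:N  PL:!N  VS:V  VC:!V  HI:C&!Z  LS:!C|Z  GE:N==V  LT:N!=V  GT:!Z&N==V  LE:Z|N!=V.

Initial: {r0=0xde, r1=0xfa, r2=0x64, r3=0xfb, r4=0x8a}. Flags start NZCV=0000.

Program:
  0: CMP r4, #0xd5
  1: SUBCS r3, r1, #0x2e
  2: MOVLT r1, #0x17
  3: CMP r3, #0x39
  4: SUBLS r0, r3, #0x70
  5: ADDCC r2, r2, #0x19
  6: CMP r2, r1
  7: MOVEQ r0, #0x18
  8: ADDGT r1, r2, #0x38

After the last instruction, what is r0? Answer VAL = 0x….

VAL = 0xde

[0] flags=1000 → (cmp)
[1] flags=1000 CS?F → skip
[2] flags=1000 LT?T → r1=0x17
[3] flags=1010 → (cmp)
[4] flags=1010 LS?F → skip
[5] flags=1010 CC?F → skip
[6] flags=0010 → (cmp)
[7] flags=0010 EQ?F → skip
[8] flags=0010 GT?T → r1=0x9c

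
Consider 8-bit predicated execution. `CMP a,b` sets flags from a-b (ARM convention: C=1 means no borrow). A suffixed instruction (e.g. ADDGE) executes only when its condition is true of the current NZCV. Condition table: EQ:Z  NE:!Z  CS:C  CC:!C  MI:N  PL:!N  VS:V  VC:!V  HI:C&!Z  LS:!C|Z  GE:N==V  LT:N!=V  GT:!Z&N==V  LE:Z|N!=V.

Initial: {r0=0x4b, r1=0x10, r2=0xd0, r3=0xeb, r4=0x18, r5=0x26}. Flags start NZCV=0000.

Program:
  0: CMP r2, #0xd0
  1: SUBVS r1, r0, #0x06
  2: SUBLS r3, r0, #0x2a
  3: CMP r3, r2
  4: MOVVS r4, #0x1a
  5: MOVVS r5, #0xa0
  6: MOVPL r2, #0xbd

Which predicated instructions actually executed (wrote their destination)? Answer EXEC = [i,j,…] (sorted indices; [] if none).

EXEC = [2,6]

[0] flags=0110 → (cmp)
[1] flags=0110 VS?F → skip
[2] flags=0110 LS?T → r3=0x21
[3] flags=0000 → (cmp)
[4] flags=0000 VS?F → skip
[5] flags=0000 VS?F → skip
[6] flags=0000 PL?T → r2=0xbd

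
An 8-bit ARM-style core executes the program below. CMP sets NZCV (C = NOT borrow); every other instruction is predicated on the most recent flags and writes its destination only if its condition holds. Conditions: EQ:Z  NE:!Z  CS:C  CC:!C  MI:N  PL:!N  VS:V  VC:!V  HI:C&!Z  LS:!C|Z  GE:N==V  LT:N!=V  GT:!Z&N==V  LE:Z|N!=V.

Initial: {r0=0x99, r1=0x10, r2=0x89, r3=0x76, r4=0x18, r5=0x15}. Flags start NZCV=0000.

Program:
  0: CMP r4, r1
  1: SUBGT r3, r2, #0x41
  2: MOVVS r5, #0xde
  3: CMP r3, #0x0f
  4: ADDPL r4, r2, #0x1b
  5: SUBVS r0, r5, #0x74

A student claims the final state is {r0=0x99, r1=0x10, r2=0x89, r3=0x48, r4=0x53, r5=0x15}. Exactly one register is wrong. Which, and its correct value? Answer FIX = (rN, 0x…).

0: ✓ CMP  NZCV=0010
1: ✓ SUBGT  r3←0x48
2: · MOVVS
3: ✓ CMP  NZCV=0010
4: ✓ ADDPL  r4←0xa4
5: · SUBVS

FIX = (r4, 0xa4)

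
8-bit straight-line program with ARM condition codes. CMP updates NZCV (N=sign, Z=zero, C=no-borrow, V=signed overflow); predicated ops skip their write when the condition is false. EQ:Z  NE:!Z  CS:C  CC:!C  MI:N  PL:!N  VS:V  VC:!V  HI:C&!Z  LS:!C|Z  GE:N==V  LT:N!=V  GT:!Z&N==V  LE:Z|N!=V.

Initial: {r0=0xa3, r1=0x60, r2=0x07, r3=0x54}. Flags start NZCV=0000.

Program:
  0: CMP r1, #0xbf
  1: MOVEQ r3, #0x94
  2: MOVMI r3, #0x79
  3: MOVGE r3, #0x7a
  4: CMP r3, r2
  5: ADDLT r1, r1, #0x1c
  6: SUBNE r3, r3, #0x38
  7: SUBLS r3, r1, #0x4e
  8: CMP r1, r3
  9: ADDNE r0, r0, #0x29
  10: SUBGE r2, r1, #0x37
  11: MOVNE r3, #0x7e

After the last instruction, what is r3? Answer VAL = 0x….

VAL = 0x7e

0: ✓ CMP  NZCV=1001
1: · MOVEQ
2: ✓ MOVMI  r3←0x79
3: ✓ MOVGE  r3←0x7a
4: ✓ CMP  NZCV=0010
5: · ADDLT
6: ✓ SUBNE  r3←0x42
7: · SUBLS
8: ✓ CMP  NZCV=0010
9: ✓ ADDNE  r0←0xcc
10: ✓ SUBGE  r2←0x29
11: ✓ MOVNE  r3←0x7e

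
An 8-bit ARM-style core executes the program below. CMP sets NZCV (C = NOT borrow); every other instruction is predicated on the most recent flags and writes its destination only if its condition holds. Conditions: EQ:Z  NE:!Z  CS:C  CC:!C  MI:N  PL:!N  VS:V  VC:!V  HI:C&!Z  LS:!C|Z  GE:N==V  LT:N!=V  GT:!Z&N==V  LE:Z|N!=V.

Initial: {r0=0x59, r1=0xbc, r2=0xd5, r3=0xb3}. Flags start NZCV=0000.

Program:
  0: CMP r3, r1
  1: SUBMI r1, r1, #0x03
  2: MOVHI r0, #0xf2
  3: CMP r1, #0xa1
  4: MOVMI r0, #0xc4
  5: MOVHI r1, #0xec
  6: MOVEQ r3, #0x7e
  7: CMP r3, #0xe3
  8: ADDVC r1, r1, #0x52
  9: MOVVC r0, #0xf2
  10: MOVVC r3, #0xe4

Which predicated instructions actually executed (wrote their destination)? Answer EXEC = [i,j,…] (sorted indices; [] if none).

EXEC = [1,5,8,9,10]

0: ✓ CMP  NZCV=1000
1: ✓ SUBMI  r1←0xb9
2: · MOVHI
3: ✓ CMP  NZCV=0010
4: · MOVMI
5: ✓ MOVHI  r1←0xec
6: · MOVEQ
7: ✓ CMP  NZCV=1000
8: ✓ ADDVC  r1←0x3e
9: ✓ MOVVC  r0←0xf2
10: ✓ MOVVC  r3←0xe4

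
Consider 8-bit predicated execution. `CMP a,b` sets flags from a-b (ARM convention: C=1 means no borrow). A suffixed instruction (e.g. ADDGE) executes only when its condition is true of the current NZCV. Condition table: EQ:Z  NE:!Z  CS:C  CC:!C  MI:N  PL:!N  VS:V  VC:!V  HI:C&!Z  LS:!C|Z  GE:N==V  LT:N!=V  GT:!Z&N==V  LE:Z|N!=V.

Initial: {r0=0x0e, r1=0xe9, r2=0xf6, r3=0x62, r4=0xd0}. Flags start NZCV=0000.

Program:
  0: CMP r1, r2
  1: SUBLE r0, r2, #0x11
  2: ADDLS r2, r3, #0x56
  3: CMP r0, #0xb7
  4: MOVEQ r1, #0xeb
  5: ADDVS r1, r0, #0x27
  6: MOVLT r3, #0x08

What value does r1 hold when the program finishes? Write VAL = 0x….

[0] flags=1000 → (cmp)
[1] flags=1000 LE?T → r0=0xe5
[2] flags=1000 LS?T → r2=0xb8
[3] flags=0010 → (cmp)
[4] flags=0010 EQ?F → skip
[5] flags=0010 VS?F → skip
[6] flags=0010 LT?F → skip

VAL = 0xe9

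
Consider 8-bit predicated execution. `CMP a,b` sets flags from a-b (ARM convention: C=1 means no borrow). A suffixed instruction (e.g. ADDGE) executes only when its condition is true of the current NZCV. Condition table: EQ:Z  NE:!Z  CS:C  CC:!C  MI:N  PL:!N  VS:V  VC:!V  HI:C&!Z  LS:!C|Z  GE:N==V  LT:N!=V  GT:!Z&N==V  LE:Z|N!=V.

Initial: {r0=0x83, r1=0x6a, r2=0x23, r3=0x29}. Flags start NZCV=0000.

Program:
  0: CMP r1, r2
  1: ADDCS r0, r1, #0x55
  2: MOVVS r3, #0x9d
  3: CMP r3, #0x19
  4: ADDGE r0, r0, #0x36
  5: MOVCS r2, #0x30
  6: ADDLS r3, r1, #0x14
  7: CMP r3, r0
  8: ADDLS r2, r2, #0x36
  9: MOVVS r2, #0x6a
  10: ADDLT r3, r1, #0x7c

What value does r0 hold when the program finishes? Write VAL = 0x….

VAL = 0xf5

0: ✓ CMP  NZCV=0010
1: ✓ ADDCS  r0←0xbf
2: · MOVVS
3: ✓ CMP  NZCV=0010
4: ✓ ADDGE  r0←0xf5
5: ✓ MOVCS  r2←0x30
6: · ADDLS
7: ✓ CMP  NZCV=0000
8: ✓ ADDLS  r2←0x66
9: · MOVVS
10: · ADDLT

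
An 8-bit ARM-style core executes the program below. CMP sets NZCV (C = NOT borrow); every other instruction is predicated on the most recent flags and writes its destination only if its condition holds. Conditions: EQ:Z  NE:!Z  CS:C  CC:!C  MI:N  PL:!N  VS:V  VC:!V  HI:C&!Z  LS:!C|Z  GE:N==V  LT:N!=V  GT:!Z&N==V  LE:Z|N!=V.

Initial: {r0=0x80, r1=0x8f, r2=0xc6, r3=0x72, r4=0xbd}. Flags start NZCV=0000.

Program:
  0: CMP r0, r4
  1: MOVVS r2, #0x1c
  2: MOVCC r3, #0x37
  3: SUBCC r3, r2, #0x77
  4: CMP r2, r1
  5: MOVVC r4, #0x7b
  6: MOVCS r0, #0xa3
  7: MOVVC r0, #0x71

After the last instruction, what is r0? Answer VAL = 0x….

VAL = 0x71

0: ✓ CMP  NZCV=1000
1: · MOVVS
2: ✓ MOVCC  r3←0x37
3: ✓ SUBCC  r3←0x4f
4: ✓ CMP  NZCV=0010
5: ✓ MOVVC  r4←0x7b
6: ✓ MOVCS  r0←0xa3
7: ✓ MOVVC  r0←0x71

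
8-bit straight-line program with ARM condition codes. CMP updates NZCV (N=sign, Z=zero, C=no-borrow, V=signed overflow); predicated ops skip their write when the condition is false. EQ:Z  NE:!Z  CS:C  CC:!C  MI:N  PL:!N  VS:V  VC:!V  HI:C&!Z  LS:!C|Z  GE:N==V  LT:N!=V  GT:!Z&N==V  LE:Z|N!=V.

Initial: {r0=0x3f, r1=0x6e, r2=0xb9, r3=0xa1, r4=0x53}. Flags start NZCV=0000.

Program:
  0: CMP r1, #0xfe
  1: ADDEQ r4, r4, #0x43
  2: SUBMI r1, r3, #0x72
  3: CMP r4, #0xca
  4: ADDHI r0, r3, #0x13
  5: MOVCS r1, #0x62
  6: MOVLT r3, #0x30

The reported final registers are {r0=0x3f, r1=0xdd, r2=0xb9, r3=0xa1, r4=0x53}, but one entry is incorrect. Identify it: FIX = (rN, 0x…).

FIX = (r1, 0x6e)

[0] flags=0000 → (cmp)
[1] flags=0000 EQ?F → skip
[2] flags=0000 MI?F → skip
[3] flags=1001 → (cmp)
[4] flags=1001 HI?F → skip
[5] flags=1001 CS?F → skip
[6] flags=1001 LT?F → skip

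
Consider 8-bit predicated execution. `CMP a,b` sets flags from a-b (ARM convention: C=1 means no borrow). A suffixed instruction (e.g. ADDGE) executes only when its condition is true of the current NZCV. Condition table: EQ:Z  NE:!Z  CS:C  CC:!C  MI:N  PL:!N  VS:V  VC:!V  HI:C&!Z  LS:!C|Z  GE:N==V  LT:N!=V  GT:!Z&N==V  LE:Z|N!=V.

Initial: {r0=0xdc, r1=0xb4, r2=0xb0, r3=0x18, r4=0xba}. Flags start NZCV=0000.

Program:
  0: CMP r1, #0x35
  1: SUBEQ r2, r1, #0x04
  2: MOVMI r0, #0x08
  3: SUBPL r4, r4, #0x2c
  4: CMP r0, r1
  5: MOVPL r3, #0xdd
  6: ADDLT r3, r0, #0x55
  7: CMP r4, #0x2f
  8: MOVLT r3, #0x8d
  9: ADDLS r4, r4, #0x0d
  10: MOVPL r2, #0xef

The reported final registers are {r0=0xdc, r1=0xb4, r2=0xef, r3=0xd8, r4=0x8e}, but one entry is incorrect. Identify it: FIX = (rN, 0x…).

0: ✓ CMP  NZCV=0011
1: · SUBEQ
2: · MOVMI
3: ✓ SUBPL  r4←0x8e
4: ✓ CMP  NZCV=0010
5: ✓ MOVPL  r3←0xdd
6: · ADDLT
7: ✓ CMP  NZCV=0011
8: ✓ MOVLT  r3←0x8d
9: · ADDLS
10: ✓ MOVPL  r2←0xef

FIX = (r3, 0x8d)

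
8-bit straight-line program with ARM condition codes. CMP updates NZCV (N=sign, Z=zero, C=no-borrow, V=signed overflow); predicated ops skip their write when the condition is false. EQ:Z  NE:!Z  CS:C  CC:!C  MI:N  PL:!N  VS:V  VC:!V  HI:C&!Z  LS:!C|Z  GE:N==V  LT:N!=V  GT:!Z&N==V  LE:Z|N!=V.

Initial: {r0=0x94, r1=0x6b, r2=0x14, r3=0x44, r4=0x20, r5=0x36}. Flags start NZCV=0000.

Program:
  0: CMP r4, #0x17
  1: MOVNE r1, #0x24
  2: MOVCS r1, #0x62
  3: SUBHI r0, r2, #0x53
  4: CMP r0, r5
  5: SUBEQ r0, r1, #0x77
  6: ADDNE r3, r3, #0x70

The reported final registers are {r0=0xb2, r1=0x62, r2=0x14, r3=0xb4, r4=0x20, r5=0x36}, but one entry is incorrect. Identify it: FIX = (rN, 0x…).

FIX = (r0, 0xc1)

[0] flags=0010 → (cmp)
[1] flags=0010 NE?T → r1=0x24
[2] flags=0010 CS?T → r1=0x62
[3] flags=0010 HI?T → r0=0xc1
[4] flags=1010 → (cmp)
[5] flags=1010 EQ?F → skip
[6] flags=1010 NE?T → r3=0xb4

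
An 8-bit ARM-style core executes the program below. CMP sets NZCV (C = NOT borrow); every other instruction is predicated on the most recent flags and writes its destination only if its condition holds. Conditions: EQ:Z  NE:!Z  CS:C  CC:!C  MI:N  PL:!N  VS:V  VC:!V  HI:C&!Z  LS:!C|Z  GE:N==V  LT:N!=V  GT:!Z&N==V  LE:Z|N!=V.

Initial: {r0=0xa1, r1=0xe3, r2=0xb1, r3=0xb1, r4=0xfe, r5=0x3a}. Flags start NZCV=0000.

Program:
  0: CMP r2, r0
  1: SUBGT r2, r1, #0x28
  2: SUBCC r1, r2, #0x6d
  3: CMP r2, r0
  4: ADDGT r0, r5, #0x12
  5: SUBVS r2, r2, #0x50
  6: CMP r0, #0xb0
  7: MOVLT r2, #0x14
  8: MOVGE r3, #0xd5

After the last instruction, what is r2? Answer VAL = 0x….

0: ✓ CMP  NZCV=0010
1: ✓ SUBGT  r2←0xbb
2: · SUBCC
3: ✓ CMP  NZCV=0010
4: ✓ ADDGT  r0←0x4c
5: · SUBVS
6: ✓ CMP  NZCV=1001
7: · MOVLT
8: ✓ MOVGE  r3←0xd5

VAL = 0xbb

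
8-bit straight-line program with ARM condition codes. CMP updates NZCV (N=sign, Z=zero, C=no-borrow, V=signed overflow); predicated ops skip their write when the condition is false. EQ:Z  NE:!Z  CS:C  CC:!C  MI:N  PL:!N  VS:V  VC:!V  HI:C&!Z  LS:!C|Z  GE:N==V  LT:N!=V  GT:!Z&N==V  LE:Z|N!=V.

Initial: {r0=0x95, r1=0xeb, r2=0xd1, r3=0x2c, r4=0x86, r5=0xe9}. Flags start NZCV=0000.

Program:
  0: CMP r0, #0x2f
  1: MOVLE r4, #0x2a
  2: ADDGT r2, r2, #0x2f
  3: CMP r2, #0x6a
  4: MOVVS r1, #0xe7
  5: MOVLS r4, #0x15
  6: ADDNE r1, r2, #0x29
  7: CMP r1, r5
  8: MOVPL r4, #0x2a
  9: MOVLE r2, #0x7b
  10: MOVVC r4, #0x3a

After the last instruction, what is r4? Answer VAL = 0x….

VAL = 0x3a

[0] flags=0011 → (cmp)
[1] flags=0011 LE?T → r4=0x2a
[2] flags=0011 GT?F → skip
[3] flags=0011 → (cmp)
[4] flags=0011 VS?T → r1=0xe7
[5] flags=0011 LS?F → skip
[6] flags=0011 NE?T → r1=0xfa
[7] flags=0010 → (cmp)
[8] flags=0010 PL?T → r4=0x2a
[9] flags=0010 LE?F → skip
[10] flags=0010 VC?T → r4=0x3a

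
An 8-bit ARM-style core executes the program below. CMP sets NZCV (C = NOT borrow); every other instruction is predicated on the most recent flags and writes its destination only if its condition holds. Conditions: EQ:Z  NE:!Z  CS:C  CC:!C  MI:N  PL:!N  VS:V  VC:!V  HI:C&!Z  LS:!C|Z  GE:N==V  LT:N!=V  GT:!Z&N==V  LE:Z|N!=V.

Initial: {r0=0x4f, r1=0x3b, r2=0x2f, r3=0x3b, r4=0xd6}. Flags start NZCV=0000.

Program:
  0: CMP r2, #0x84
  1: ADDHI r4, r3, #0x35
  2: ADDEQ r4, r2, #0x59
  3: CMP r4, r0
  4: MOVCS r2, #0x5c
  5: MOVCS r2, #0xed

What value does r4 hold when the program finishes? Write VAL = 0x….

VAL = 0xd6

[0] flags=1001 → (cmp)
[1] flags=1001 HI?F → skip
[2] flags=1001 EQ?F → skip
[3] flags=1010 → (cmp)
[4] flags=1010 CS?T → r2=0x5c
[5] flags=1010 CS?T → r2=0xed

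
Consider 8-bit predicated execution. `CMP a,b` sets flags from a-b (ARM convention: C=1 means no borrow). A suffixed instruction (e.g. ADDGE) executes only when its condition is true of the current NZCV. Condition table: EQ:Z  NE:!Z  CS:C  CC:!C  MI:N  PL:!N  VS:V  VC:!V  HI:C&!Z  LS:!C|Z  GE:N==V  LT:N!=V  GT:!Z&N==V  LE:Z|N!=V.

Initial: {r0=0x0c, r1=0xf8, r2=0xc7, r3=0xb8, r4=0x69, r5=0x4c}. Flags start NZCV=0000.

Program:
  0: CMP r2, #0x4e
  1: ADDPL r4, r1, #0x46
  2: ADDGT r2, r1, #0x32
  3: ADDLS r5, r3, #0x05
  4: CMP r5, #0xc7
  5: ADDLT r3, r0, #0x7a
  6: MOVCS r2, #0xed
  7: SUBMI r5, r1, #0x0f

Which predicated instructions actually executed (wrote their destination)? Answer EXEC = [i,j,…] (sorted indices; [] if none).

0: ✓ CMP  NZCV=0011
1: ✓ ADDPL  r4←0x3e
2: · ADDGT
3: · ADDLS
4: ✓ CMP  NZCV=1001
5: · ADDLT
6: · MOVCS
7: ✓ SUBMI  r5←0xe9

EXEC = [1,7]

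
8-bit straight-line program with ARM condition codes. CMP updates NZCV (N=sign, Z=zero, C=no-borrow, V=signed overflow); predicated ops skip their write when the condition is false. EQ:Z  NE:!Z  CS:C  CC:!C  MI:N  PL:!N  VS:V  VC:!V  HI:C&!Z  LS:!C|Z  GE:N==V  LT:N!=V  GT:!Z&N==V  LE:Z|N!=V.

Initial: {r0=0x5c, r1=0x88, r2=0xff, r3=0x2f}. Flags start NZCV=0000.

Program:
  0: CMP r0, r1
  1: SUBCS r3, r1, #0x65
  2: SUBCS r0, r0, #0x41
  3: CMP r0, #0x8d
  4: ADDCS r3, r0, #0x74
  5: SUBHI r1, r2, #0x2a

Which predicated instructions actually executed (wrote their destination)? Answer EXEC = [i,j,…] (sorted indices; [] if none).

EXEC = []

0: ✓ CMP  NZCV=1001
1: · SUBCS
2: · SUBCS
3: ✓ CMP  NZCV=1001
4: · ADDCS
5: · SUBHI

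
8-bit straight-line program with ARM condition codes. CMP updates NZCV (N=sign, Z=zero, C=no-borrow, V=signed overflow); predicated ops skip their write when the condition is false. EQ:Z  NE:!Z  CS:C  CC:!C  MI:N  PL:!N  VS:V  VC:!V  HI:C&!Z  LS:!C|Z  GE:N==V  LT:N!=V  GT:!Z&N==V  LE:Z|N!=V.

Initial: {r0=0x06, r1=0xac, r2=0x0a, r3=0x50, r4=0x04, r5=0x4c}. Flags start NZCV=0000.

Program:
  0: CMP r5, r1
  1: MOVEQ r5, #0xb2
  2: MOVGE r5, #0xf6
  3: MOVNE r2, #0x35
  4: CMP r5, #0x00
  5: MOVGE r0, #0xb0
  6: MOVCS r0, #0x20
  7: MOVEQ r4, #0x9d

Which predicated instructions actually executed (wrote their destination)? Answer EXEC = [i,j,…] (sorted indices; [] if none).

EXEC = [2,3,6]

0: ✓ CMP  NZCV=1001
1: · MOVEQ
2: ✓ MOVGE  r5←0xf6
3: ✓ MOVNE  r2←0x35
4: ✓ CMP  NZCV=1010
5: · MOVGE
6: ✓ MOVCS  r0←0x20
7: · MOVEQ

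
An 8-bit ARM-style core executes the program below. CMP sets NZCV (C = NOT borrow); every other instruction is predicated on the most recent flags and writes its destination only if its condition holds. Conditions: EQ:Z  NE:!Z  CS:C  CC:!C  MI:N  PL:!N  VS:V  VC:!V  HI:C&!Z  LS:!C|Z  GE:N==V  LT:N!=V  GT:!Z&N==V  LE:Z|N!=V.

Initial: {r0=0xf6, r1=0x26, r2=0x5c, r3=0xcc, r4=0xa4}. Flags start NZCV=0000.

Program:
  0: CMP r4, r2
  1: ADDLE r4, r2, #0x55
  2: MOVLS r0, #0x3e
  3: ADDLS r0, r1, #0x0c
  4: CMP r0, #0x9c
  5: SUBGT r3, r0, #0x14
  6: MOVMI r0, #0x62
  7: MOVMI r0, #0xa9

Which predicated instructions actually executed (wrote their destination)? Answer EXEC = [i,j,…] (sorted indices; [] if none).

EXEC = [1,5]

[0] flags=0011 → (cmp)
[1] flags=0011 LE?T → r4=0xb1
[2] flags=0011 LS?F → skip
[3] flags=0011 LS?F → skip
[4] flags=0010 → (cmp)
[5] flags=0010 GT?T → r3=0xe2
[6] flags=0010 MI?F → skip
[7] flags=0010 MI?F → skip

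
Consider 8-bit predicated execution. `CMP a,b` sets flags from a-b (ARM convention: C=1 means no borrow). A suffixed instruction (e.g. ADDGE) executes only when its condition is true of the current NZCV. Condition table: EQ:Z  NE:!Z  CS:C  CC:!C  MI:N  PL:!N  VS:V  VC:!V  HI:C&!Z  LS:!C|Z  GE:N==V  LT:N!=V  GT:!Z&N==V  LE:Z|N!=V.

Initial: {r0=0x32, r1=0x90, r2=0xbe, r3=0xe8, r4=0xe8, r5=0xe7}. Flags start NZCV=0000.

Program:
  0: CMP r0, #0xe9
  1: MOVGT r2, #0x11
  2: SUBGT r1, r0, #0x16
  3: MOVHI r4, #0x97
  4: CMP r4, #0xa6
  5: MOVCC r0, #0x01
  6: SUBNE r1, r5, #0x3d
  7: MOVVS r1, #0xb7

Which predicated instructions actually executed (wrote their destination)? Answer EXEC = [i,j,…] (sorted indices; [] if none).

EXEC = [1,2,6]

[0] flags=0000 → (cmp)
[1] flags=0000 GT?T → r2=0x11
[2] flags=0000 GT?T → r1=0x1c
[3] flags=0000 HI?F → skip
[4] flags=0010 → (cmp)
[5] flags=0010 CC?F → skip
[6] flags=0010 NE?T → r1=0xaa
[7] flags=0010 VS?F → skip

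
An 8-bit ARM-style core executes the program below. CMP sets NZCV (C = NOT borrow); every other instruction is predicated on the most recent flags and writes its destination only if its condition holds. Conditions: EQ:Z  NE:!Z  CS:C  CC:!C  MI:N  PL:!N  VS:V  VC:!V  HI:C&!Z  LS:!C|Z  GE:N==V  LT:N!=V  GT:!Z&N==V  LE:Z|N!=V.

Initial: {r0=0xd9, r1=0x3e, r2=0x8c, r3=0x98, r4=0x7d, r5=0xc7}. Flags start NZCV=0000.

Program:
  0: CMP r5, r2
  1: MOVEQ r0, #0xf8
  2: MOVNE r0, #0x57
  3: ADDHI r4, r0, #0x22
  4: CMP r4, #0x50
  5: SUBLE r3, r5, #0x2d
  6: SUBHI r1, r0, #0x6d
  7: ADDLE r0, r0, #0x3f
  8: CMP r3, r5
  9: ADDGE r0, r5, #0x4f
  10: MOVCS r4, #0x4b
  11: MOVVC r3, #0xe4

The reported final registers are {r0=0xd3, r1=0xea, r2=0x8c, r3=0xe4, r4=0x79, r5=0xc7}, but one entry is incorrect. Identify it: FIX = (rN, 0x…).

FIX = (r0, 0x57)

[0] flags=0010 → (cmp)
[1] flags=0010 EQ?F → skip
[2] flags=0010 NE?T → r0=0x57
[3] flags=0010 HI?T → r4=0x79
[4] flags=0010 → (cmp)
[5] flags=0010 LE?F → skip
[6] flags=0010 HI?T → r1=0xea
[7] flags=0010 LE?F → skip
[8] flags=1000 → (cmp)
[9] flags=1000 GE?F → skip
[10] flags=1000 CS?F → skip
[11] flags=1000 VC?T → r3=0xe4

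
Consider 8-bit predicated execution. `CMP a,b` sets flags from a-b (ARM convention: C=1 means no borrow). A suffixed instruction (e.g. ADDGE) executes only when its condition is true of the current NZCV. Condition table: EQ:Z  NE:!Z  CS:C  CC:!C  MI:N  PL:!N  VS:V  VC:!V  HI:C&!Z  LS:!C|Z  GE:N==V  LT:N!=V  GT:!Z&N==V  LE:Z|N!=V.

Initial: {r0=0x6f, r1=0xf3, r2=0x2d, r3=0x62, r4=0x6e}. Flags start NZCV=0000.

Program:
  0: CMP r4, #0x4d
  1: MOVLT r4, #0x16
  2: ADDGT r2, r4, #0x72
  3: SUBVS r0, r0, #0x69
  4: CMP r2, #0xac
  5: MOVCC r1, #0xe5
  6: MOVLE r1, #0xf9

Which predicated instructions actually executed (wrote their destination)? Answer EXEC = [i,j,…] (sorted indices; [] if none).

EXEC = [2]

[0] flags=0010 → (cmp)
[1] flags=0010 LT?F → skip
[2] flags=0010 GT?T → r2=0xe0
[3] flags=0010 VS?F → skip
[4] flags=0010 → (cmp)
[5] flags=0010 CC?F → skip
[6] flags=0010 LE?F → skip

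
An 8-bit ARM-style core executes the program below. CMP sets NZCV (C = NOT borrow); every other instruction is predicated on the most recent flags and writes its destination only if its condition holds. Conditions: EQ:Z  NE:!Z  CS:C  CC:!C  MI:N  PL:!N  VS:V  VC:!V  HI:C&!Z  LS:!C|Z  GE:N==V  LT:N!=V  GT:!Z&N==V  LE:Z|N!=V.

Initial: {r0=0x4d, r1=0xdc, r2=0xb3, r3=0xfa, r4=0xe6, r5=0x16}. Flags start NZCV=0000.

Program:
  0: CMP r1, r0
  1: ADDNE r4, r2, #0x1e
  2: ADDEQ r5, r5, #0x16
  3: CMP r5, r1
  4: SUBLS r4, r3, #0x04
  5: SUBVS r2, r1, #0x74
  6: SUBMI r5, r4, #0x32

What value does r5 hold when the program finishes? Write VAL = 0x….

[0] flags=1010 → (cmp)
[1] flags=1010 NE?T → r4=0xd1
[2] flags=1010 EQ?F → skip
[3] flags=0000 → (cmp)
[4] flags=0000 LS?T → r4=0xf6
[5] flags=0000 VS?F → skip
[6] flags=0000 MI?F → skip

VAL = 0x16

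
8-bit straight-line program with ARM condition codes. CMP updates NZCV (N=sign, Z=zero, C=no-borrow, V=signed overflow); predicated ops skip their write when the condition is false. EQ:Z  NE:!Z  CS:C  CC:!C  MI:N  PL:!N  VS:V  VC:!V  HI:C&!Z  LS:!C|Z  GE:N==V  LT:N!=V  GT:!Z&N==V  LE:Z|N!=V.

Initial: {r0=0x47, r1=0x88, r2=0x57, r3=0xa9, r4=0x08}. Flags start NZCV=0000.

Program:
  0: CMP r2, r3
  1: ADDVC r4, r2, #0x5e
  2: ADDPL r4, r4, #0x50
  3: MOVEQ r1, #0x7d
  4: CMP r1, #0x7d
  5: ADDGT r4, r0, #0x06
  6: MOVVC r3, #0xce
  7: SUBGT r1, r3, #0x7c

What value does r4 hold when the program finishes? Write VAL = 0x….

VAL = 0x08

0: ✓ CMP  NZCV=1001
1: · ADDVC
2: · ADDPL
3: · MOVEQ
4: ✓ CMP  NZCV=0011
5: · ADDGT
6: · MOVVC
7: · SUBGT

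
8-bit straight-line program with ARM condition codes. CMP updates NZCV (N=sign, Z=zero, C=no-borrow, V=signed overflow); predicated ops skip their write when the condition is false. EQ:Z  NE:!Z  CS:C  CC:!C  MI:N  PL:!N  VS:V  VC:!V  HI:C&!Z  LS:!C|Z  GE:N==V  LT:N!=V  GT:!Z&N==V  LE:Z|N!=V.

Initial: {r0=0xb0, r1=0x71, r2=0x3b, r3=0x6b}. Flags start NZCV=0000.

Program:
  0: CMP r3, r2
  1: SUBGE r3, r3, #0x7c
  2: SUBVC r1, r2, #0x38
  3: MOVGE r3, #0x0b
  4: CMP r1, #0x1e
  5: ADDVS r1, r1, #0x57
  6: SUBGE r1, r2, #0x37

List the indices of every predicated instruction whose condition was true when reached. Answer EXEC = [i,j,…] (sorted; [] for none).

[0] flags=0010 → (cmp)
[1] flags=0010 GE?T → r3=0xef
[2] flags=0010 VC?T → r1=0x03
[3] flags=0010 GE?T → r3=0x0b
[4] flags=1000 → (cmp)
[5] flags=1000 VS?F → skip
[6] flags=1000 GE?F → skip

EXEC = [1,2,3]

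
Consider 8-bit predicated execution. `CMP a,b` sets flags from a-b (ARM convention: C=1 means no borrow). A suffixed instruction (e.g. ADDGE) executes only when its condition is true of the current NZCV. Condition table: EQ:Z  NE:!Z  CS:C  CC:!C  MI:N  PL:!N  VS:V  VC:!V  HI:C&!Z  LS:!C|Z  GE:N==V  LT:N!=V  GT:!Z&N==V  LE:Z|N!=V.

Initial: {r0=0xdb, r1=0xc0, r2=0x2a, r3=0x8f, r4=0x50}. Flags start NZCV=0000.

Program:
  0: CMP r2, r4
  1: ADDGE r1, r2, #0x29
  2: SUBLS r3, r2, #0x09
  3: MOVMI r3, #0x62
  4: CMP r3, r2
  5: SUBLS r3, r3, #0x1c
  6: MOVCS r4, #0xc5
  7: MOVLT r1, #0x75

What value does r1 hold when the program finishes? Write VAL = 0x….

VAL = 0xc0

0: ✓ CMP  NZCV=1000
1: · ADDGE
2: ✓ SUBLS  r3←0x21
3: ✓ MOVMI  r3←0x62
4: ✓ CMP  NZCV=0010
5: · SUBLS
6: ✓ MOVCS  r4←0xc5
7: · MOVLT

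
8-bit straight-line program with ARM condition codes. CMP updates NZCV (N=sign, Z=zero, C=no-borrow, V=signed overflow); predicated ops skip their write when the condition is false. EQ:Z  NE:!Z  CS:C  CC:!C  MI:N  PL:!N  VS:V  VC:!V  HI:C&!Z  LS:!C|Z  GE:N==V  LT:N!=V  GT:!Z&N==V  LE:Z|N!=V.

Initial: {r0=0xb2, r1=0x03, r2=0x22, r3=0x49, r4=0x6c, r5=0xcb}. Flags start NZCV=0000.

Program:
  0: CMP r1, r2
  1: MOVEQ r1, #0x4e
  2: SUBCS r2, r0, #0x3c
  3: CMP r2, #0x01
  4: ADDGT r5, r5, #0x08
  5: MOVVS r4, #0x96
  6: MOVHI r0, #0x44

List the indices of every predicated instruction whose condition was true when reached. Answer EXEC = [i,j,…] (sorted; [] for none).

0: ✓ CMP  NZCV=1000
1: · MOVEQ
2: · SUBCS
3: ✓ CMP  NZCV=0010
4: ✓ ADDGT  r5←0xd3
5: · MOVVS
6: ✓ MOVHI  r0←0x44

EXEC = [4,6]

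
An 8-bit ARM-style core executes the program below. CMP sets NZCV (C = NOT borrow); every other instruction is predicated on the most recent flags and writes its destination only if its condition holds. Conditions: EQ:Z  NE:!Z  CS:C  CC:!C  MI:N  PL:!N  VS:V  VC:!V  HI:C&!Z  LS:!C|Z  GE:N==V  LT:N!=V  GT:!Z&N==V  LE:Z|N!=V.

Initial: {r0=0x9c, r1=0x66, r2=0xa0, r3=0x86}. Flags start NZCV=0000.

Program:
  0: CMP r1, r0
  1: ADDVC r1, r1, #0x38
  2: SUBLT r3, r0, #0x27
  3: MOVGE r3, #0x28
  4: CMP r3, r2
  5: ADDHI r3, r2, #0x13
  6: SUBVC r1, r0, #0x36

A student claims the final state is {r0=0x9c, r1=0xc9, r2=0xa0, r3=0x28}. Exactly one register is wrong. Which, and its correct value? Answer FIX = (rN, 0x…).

0: ✓ CMP  NZCV=1001
1: · ADDVC
2: · SUBLT
3: ✓ MOVGE  r3←0x28
4: ✓ CMP  NZCV=1001
5: · ADDHI
6: · SUBVC

FIX = (r1, 0x66)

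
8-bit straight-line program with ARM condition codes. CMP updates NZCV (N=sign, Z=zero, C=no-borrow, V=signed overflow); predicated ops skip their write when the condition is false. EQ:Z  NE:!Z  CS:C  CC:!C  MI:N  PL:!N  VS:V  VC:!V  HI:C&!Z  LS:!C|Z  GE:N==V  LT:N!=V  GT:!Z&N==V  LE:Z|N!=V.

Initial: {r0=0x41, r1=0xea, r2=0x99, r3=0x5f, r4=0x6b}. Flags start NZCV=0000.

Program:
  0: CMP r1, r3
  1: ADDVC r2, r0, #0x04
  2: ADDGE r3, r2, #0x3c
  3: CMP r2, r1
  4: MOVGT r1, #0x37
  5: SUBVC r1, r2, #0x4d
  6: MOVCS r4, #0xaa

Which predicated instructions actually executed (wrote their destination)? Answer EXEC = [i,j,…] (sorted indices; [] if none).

[0] flags=1010 → (cmp)
[1] flags=1010 VC?T → r2=0x45
[2] flags=1010 GE?F → skip
[3] flags=0000 → (cmp)
[4] flags=0000 GT?T → r1=0x37
[5] flags=0000 VC?T → r1=0xf8
[6] flags=0000 CS?F → skip

EXEC = [1,4,5]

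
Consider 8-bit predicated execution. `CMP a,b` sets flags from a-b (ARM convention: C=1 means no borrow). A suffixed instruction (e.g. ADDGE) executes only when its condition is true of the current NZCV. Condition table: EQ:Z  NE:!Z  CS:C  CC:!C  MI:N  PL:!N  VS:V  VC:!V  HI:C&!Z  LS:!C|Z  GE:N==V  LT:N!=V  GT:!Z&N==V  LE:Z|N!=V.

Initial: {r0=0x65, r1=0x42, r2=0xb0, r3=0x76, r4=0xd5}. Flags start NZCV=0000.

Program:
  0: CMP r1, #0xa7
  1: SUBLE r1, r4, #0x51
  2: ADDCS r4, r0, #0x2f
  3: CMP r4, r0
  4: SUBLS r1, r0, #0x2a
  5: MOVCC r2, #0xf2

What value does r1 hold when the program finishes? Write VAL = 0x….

[0] flags=1001 → (cmp)
[1] flags=1001 LE?F → skip
[2] flags=1001 CS?F → skip
[3] flags=0011 → (cmp)
[4] flags=0011 LS?F → skip
[5] flags=0011 CC?F → skip

VAL = 0x42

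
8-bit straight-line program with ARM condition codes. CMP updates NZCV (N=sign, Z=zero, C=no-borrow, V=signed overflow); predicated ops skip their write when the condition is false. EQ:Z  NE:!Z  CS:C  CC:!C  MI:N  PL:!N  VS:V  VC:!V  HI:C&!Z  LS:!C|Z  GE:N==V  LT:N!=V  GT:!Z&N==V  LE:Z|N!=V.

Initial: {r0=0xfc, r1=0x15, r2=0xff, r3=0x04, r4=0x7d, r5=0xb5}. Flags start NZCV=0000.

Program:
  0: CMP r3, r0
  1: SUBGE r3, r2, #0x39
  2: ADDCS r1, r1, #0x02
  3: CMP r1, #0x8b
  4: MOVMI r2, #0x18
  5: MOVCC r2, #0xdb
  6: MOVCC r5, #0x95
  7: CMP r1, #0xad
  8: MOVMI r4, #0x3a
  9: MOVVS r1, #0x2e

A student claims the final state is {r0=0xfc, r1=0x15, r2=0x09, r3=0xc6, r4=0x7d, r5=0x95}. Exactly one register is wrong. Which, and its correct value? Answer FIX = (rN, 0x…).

FIX = (r2, 0xdb)

0: ✓ CMP  NZCV=0000
1: ✓ SUBGE  r3←0xc6
2: · ADDCS
3: ✓ CMP  NZCV=1001
4: ✓ MOVMI  r2←0x18
5: ✓ MOVCC  r2←0xdb
6: ✓ MOVCC  r5←0x95
7: ✓ CMP  NZCV=0000
8: · MOVMI
9: · MOVVS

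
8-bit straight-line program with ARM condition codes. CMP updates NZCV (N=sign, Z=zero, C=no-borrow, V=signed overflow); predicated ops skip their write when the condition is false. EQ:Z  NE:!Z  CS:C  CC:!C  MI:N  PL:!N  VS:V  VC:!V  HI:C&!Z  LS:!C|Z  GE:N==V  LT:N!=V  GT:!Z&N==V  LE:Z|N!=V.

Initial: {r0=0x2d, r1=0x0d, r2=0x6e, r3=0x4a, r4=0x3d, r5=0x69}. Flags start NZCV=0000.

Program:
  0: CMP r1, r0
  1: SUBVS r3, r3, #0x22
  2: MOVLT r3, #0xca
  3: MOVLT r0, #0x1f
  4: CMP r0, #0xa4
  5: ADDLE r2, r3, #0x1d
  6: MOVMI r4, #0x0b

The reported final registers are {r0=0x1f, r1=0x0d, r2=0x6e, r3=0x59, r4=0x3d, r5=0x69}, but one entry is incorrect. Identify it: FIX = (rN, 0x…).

[0] flags=1000 → (cmp)
[1] flags=1000 VS?F → skip
[2] flags=1000 LT?T → r3=0xca
[3] flags=1000 LT?T → r0=0x1f
[4] flags=0000 → (cmp)
[5] flags=0000 LE?F → skip
[6] flags=0000 MI?F → skip

FIX = (r3, 0xca)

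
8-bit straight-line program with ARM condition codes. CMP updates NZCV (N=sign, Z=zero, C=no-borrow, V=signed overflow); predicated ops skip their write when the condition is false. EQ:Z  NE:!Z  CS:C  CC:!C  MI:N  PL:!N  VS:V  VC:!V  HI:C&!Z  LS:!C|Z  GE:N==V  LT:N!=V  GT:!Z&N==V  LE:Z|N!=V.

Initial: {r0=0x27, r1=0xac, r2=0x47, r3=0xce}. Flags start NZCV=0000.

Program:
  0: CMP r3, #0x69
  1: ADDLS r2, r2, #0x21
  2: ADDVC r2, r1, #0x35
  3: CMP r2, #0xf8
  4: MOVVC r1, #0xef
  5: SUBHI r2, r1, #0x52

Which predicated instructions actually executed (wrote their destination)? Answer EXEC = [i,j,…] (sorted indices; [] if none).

[0] flags=0011 → (cmp)
[1] flags=0011 LS?F → skip
[2] flags=0011 VC?F → skip
[3] flags=0000 → (cmp)
[4] flags=0000 VC?T → r1=0xef
[5] flags=0000 HI?F → skip

EXEC = [4]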